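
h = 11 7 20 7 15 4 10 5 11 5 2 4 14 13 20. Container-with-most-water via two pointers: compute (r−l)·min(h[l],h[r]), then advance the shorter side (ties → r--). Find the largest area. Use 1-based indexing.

max area = 240

l=1 r=15: min(11,20)*14=154 best=154 *, l++
l=2 r=15: min(7,20)*13=91 best=154, l++
l=3 r=15: min(20,20)*12=240 best=240 *, r--
l=3 r=14: min(20,13)*11=143 best=240, r--
l=3 r=13: min(20,14)*10=140 best=240, r--
l=3 r=12: min(20,4)*9=36 best=240, r--
l=3 r=11: min(20,2)*8=16 best=240, r--
l=3 r=10: min(20,5)*7=35 best=240, r--
l=3 r=9: min(20,11)*6=66 best=240, r--
l=3 r=8: min(20,5)*5=25 best=240, r--
l=3 r=7: min(20,10)*4=40 best=240, r--
l=3 r=6: min(20,4)*3=12 best=240, r--
l=3 r=5: min(20,15)*2=30 best=240, r--
l=3 r=4: min(20,7)*1=7 best=240, r--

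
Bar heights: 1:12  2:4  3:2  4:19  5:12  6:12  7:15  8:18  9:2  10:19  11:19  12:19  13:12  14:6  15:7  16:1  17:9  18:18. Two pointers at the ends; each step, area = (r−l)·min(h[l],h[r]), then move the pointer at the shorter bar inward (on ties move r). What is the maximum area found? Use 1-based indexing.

l=1 r=18: min(12,18)*17=204 best=204 *, l++
l=2 r=18: min(4,18)*16=64 best=204, l++
l=3 r=18: min(2,18)*15=30 best=204, l++
l=4 r=18: min(19,18)*14=252 best=252 *, r--
l=4 r=17: min(19,9)*13=117 best=252, r--
l=4 r=16: min(19,1)*12=12 best=252, r--
l=4 r=15: min(19,7)*11=77 best=252, r--
l=4 r=14: min(19,6)*10=60 best=252, r--
l=4 r=13: min(19,12)*9=108 best=252, r--
l=4 r=12: min(19,19)*8=152 best=252, r--
l=4 r=11: min(19,19)*7=133 best=252, r--
l=4 r=10: min(19,19)*6=114 best=252, r--
l=4 r=9: min(19,2)*5=10 best=252, r--
l=4 r=8: min(19,18)*4=72 best=252, r--
l=4 r=7: min(19,15)*3=45 best=252, r--
l=4 r=6: min(19,12)*2=24 best=252, r--
l=4 r=5: min(19,12)*1=12 best=252, r--

max area = 252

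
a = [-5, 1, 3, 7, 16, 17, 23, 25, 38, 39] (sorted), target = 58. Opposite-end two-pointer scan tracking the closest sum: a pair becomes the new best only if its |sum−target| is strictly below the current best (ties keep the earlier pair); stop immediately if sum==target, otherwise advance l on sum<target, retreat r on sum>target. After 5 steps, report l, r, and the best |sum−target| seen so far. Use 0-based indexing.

l=5, r=9, best |Δ|=3

l=0 r=9: -5+39=34 d=24 *, l++
l=1 r=9: 1+39=40 d=18 *, l++
l=2 r=9: 3+39=42 d=16 *, l++
l=3 r=9: 7+39=46 d=12 *, l++
l=4 r=9: 16+39=55 d=3 *, l++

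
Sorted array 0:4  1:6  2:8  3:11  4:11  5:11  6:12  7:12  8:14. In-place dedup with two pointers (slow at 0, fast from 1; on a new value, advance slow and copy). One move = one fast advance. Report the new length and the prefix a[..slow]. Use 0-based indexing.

(s=0,f=1) a[fast]=6≠a[slow]=4 write a[1]=6 → slow++,fast++
(s=1,f=2) a[fast]=8≠a[slow]=6 write a[2]=8 → slow++,fast++
(s=2,f=3) a[fast]=11≠a[slow]=8 write a[3]=11 → slow++,fast++
(s=3,f=4) a[fast]=11=a[slow] dup → fast++
(s=3,f=5) a[fast]=11=a[slow] dup → fast++
(s=3,f=6) a[fast]=12≠a[slow]=11 write a[4]=12 → slow++,fast++
(s=4,f=7) a[fast]=12=a[slow] dup → fast++
(s=4,f=8) a[fast]=14≠a[slow]=12 write a[5]=14 → slow++,fast++

length 6; prefix = [4, 6, 8, 11, 12, 14]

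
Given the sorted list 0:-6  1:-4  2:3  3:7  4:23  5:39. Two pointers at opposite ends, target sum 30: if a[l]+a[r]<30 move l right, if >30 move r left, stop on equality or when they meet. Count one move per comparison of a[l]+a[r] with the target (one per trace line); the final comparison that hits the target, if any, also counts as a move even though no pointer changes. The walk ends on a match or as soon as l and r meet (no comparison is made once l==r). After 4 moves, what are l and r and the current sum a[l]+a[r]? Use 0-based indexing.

l=3, r=4, sum=30

l=0 r=5: -6+39=33 >30, r--
l=0 r=4: -6+23=17 <30, l++
l=1 r=4: -4+23=19 <30, l++
l=2 r=4: 3+23=26 <30, l++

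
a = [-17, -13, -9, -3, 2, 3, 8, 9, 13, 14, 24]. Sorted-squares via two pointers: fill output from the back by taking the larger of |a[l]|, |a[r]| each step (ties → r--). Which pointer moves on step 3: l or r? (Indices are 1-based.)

[1,11] |-17|<=|24| out[11]=576 → r--
[1,10] |-17|>|14| out[10]=289 → l++
[2,10] |-13|<=|14| out[9]=196 → r--

r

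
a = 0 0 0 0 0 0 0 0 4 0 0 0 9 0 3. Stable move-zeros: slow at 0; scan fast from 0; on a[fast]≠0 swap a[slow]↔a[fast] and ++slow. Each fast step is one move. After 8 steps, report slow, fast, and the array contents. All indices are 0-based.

(s=0,f=0) a[fast]=0 → fast++
(s=0,f=1) a[fast]=0 → fast++
(s=0,f=2) a[fast]=0 → fast++
(s=0,f=3) a[fast]=0 → fast++
(s=0,f=4) a[fast]=0 → fast++
(s=0,f=5) a[fast]=0 → fast++
(s=0,f=6) a[fast]=0 → fast++
(s=0,f=7) a[fast]=0 → fast++

slow=0, fast=8, a=[0, 0, 0, 0, 0, 0, 0, 0, 4, 0, 0, 0, 9, 0, 3]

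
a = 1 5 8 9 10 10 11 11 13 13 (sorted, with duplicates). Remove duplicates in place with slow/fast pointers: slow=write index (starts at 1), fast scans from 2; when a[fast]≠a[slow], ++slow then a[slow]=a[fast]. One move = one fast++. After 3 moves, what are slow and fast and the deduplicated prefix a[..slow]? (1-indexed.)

slow=1 fast=2: a[fast]=5≠a[slow]=1 write a[2]=5, slow++,fast++
slow=2 fast=3: a[fast]=8≠a[slow]=5 write a[3]=8, slow++,fast++
slow=3 fast=4: a[fast]=9≠a[slow]=8 write a[4]=9, slow++,fast++

slow=4, fast=5, prefix=[1, 5, 8, 9]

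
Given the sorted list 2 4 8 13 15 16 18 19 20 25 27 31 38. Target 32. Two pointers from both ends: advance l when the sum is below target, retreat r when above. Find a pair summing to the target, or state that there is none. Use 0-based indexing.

(13, 19)

l=0 r=12: 2+38=40 >32, r--
l=0 r=11: 2+31=33 >32, r--
l=0 r=10: 2+27=29 <32, l++
l=1 r=10: 4+27=31 <32, l++
l=2 r=10: 8+27=35 >32, r--
l=2 r=9: 8+25=33 >32, r--
l=2 r=8: 8+20=28 <32, l++
l=3 r=8: 13+20=33 >32, r--
l=3 r=7: 13+19=32, found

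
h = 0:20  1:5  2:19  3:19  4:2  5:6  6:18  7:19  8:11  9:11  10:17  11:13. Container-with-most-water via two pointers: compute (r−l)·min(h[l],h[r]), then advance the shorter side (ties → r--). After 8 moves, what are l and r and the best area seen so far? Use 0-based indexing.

l=0 r=11: min(20,13)*11=143 best=143 *, r--
l=0 r=10: min(20,17)*10=170 best=170 *, r--
l=0 r=9: min(20,11)*9=99 best=170, r--
l=0 r=8: min(20,11)*8=88 best=170, r--
l=0 r=7: min(20,19)*7=133 best=170, r--
l=0 r=6: min(20,18)*6=108 best=170, r--
l=0 r=5: min(20,6)*5=30 best=170, r--
l=0 r=4: min(20,2)*4=8 best=170, r--

l=0, r=3, best area=170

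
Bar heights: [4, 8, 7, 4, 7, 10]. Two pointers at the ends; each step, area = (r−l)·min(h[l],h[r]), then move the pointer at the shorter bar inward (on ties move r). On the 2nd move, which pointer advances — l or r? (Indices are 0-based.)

l

l=0 r=5: min(4,10)*5=20 best=20 *, l++
l=1 r=5: min(8,10)*4=32 best=32 *, l++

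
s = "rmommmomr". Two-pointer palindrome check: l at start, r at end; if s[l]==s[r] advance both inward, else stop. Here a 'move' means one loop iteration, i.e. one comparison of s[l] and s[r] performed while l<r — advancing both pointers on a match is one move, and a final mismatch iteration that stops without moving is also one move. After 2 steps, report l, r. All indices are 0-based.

l=2, r=6

[0,8] 'r'=='r' → l++,r--
[1,7] 'm'=='m' → l++,r--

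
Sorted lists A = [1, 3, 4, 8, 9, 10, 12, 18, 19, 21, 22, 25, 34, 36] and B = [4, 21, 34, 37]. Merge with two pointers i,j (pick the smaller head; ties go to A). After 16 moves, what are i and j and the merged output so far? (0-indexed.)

i=13, j=3, merged so far=[1, 3, 4, 4, 8, 9, 10, 12, 18, 19, 21, 21, 22, 25, 34, 34]

[i=0,j=0] A[i]=1<=B[j]=4 take 1 → i++
[i=1,j=0] A[i]=3<=B[j]=4 take 3 → i++
[i=2,j=0] A[i]=4<=B[j]=4 take 4 → i++
[i=3,j=0] A[i]=8>B[j]=4 take 4 → j++
[i=3,j=1] A[i]=8<=B[j]=21 take 8 → i++
[i=4,j=1] A[i]=9<=B[j]=21 take 9 → i++
[i=5,j=1] A[i]=10<=B[j]=21 take 10 → i++
[i=6,j=1] A[i]=12<=B[j]=21 take 12 → i++
[i=7,j=1] A[i]=18<=B[j]=21 take 18 → i++
[i=8,j=1] A[i]=19<=B[j]=21 take 19 → i++
[i=9,j=1] A[i]=21<=B[j]=21 take 21 → i++
[i=10,j=1] A[i]=22>B[j]=21 take 21 → j++
[i=10,j=2] A[i]=22<=B[j]=34 take 22 → i++
[i=11,j=2] A[i]=25<=B[j]=34 take 25 → i++
[i=12,j=2] A[i]=34<=B[j]=34 take 34 → i++
[i=13,j=2] A[i]=36>B[j]=34 take 34 → j++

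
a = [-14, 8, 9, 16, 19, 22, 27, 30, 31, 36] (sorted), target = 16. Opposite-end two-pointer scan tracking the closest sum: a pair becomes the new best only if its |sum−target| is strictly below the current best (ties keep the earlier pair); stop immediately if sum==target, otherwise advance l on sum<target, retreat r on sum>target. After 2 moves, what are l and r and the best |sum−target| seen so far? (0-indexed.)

[0,9] -14+36=22 d=6 * → r--
[0,8] -14+31=17 d=1 * → r--

l=0, r=7, best |Δ|=1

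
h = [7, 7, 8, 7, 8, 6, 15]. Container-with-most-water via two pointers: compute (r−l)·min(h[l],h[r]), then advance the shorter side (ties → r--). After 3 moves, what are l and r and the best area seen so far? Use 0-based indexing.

l=0 r=6: min(7,15)*6=42 best=42 *, l++
l=1 r=6: min(7,15)*5=35 best=42, l++
l=2 r=6: min(8,15)*4=32 best=42, l++

l=3, r=6, best area=42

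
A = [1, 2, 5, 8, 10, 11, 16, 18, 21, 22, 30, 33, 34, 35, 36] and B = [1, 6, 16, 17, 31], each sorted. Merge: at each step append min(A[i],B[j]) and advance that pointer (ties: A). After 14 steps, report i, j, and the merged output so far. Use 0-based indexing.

i=10, j=4, merged so far=[1, 1, 2, 5, 6, 8, 10, 11, 16, 16, 17, 18, 21, 22]

i=0 j=0: A[i]=1<=B[j]=1 take 1, i++
i=1 j=0: A[i]=2>B[j]=1 take 1, j++
i=1 j=1: A[i]=2<=B[j]=6 take 2, i++
i=2 j=1: A[i]=5<=B[j]=6 take 5, i++
i=3 j=1: A[i]=8>B[j]=6 take 6, j++
i=3 j=2: A[i]=8<=B[j]=16 take 8, i++
i=4 j=2: A[i]=10<=B[j]=16 take 10, i++
i=5 j=2: A[i]=11<=B[j]=16 take 11, i++
i=6 j=2: A[i]=16<=B[j]=16 take 16, i++
i=7 j=2: A[i]=18>B[j]=16 take 16, j++
i=7 j=3: A[i]=18>B[j]=17 take 17, j++
i=7 j=4: A[i]=18<=B[j]=31 take 18, i++
i=8 j=4: A[i]=21<=B[j]=31 take 21, i++
i=9 j=4: A[i]=22<=B[j]=31 take 22, i++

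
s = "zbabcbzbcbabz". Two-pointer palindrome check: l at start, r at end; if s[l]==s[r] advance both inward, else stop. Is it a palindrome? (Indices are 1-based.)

l=1 r=13: 'z'=='z', l++,r--
l=2 r=12: 'b'=='b', l++,r--
l=3 r=11: 'a'=='a', l++,r--
l=4 r=10: 'b'=='b', l++,r--
l=5 r=9: 'c'=='c', l++,r--
l=6 r=8: 'b'=='b', l++,r--

palindrome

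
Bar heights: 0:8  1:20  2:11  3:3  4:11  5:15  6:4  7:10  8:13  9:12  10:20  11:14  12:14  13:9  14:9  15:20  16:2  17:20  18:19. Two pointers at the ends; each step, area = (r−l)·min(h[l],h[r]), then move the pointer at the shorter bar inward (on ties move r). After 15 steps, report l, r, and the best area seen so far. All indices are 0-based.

[0,18] min(8,19)*18=144 best=144 * → l++
[1,18] min(20,19)*17=323 best=323 * → r--
[1,17] min(20,20)*16=320 best=323 → r--
[1,16] min(20,2)*15=30 best=323 → r--
[1,15] min(20,20)*14=280 best=323 → r--
[1,14] min(20,9)*13=117 best=323 → r--
[1,13] min(20,9)*12=108 best=323 → r--
[1,12] min(20,14)*11=154 best=323 → r--
[1,11] min(20,14)*10=140 best=323 → r--
[1,10] min(20,20)*9=180 best=323 → r--
[1,9] min(20,12)*8=96 best=323 → r--
[1,8] min(20,13)*7=91 best=323 → r--
[1,7] min(20,10)*6=60 best=323 → r--
[1,6] min(20,4)*5=20 best=323 → r--
[1,5] min(20,15)*4=60 best=323 → r--

l=1, r=4, best area=323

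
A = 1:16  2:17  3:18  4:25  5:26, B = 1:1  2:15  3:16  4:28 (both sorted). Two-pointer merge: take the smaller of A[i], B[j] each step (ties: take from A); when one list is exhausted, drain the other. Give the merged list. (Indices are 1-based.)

[1, 15, 16, 16, 17, 18, 25, 26, 28]

i=1 j=1: A[i]=16>B[j]=1 take 1, j++
i=1 j=2: A[i]=16>B[j]=15 take 15, j++
i=1 j=3: A[i]=16<=B[j]=16 take 16, i++
i=2 j=3: A[i]=17>B[j]=16 take 16, j++
i=2 j=4: A[i]=17<=B[j]=28 take 17, i++
i=3 j=4: A[i]=18<=B[j]=28 take 18, i++
i=4 j=4: A[i]=25<=B[j]=28 take 25, i++
i=5 j=4: A[i]=26<=B[j]=28 take 26, i++
i=6 j=4: A done, take B[j]=28, j++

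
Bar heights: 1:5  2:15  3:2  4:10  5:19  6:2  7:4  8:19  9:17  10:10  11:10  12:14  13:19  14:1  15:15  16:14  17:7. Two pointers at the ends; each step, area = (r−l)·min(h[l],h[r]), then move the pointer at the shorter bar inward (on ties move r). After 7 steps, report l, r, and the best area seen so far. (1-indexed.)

[1,17] min(5,7)*16=80 best=80 * → l++
[2,17] min(15,7)*15=105 best=105 * → r--
[2,16] min(15,14)*14=196 best=196 * → r--
[2,15] min(15,15)*13=195 best=196 → r--
[2,14] min(15,1)*12=12 best=196 → r--
[2,13] min(15,19)*11=165 best=196 → l++
[3,13] min(2,19)*10=20 best=196 → l++

l=4, r=13, best area=196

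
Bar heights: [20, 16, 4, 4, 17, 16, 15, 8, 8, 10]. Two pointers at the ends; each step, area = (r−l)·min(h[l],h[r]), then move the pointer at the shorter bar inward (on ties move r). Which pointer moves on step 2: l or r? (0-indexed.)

r

l=0 r=9: min(20,10)*9=90 best=90 *, r--
l=0 r=8: min(20,8)*8=64 best=90, r--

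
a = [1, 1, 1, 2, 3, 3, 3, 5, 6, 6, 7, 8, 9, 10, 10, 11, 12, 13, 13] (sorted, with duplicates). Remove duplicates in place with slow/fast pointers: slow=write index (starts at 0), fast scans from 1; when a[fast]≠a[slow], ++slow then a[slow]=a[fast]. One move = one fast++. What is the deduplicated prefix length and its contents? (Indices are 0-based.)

(s=0,f=1) a[fast]=1=a[slow] dup → fast++
(s=0,f=2) a[fast]=1=a[slow] dup → fast++
(s=0,f=3) a[fast]=2≠a[slow]=1 write a[1]=2 → slow++,fast++
(s=1,f=4) a[fast]=3≠a[slow]=2 write a[2]=3 → slow++,fast++
(s=2,f=5) a[fast]=3=a[slow] dup → fast++
(s=2,f=6) a[fast]=3=a[slow] dup → fast++
(s=2,f=7) a[fast]=5≠a[slow]=3 write a[3]=5 → slow++,fast++
(s=3,f=8) a[fast]=6≠a[slow]=5 write a[4]=6 → slow++,fast++
(s=4,f=9) a[fast]=6=a[slow] dup → fast++
(s=4,f=10) a[fast]=7≠a[slow]=6 write a[5]=7 → slow++,fast++
(s=5,f=11) a[fast]=8≠a[slow]=7 write a[6]=8 → slow++,fast++
(s=6,f=12) a[fast]=9≠a[slow]=8 write a[7]=9 → slow++,fast++
(s=7,f=13) a[fast]=10≠a[slow]=9 write a[8]=10 → slow++,fast++
(s=8,f=14) a[fast]=10=a[slow] dup → fast++
(s=8,f=15) a[fast]=11≠a[slow]=10 write a[9]=11 → slow++,fast++
(s=9,f=16) a[fast]=12≠a[slow]=11 write a[10]=12 → slow++,fast++
(s=10,f=17) a[fast]=13≠a[slow]=12 write a[11]=13 → slow++,fast++
(s=11,f=18) a[fast]=13=a[slow] dup → fast++

length 12; prefix = [1, 2, 3, 5, 6, 7, 8, 9, 10, 11, 12, 13]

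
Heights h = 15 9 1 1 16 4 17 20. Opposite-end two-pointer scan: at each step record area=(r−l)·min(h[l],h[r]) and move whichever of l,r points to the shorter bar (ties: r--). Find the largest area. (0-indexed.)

l=0 r=7: min(15,20)*7=105 best=105 *, l++
l=1 r=7: min(9,20)*6=54 best=105, l++
l=2 r=7: min(1,20)*5=5 best=105, l++
l=3 r=7: min(1,20)*4=4 best=105, l++
l=4 r=7: min(16,20)*3=48 best=105, l++
l=5 r=7: min(4,20)*2=8 best=105, l++
l=6 r=7: min(17,20)*1=17 best=105, l++

max area = 105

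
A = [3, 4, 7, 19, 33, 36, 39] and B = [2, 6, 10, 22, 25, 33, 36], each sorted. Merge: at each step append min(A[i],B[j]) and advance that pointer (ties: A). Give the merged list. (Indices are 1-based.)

[2, 3, 4, 6, 7, 10, 19, 22, 25, 33, 33, 36, 36, 39]

i=1 j=1: A[i]=3>B[j]=2 take 2, j++
i=1 j=2: A[i]=3<=B[j]=6 take 3, i++
i=2 j=2: A[i]=4<=B[j]=6 take 4, i++
i=3 j=2: A[i]=7>B[j]=6 take 6, j++
i=3 j=3: A[i]=7<=B[j]=10 take 7, i++
i=4 j=3: A[i]=19>B[j]=10 take 10, j++
i=4 j=4: A[i]=19<=B[j]=22 take 19, i++
i=5 j=4: A[i]=33>B[j]=22 take 22, j++
i=5 j=5: A[i]=33>B[j]=25 take 25, j++
i=5 j=6: A[i]=33<=B[j]=33 take 33, i++
i=6 j=6: A[i]=36>B[j]=33 take 33, j++
i=6 j=7: A[i]=36<=B[j]=36 take 36, i++
i=7 j=7: A[i]=39>B[j]=36 take 36, j++
i=7 j=8: B done, take A[i]=39, i++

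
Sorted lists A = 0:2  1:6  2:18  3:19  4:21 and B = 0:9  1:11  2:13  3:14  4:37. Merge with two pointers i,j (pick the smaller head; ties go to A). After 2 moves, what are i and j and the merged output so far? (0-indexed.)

i=0 j=0: A[i]=2<=B[j]=9 take 2, i++
i=1 j=0: A[i]=6<=B[j]=9 take 6, i++

i=2, j=0, merged so far=[2, 6]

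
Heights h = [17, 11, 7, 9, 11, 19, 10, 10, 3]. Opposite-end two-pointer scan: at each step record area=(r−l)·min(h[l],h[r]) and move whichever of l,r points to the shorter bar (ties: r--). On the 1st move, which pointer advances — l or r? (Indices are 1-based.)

l=1 r=9: min(17,3)*8=24 best=24 *, r--

r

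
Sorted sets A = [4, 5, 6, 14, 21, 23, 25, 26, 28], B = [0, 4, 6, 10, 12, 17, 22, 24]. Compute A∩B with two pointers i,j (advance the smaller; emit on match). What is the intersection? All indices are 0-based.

intersection = [4, 6]

[i=0,j=0] 4>0 → j++
[i=0,j=1] 4==4 emit → i++,j++
[i=1,j=2] 5<6 → i++
[i=2,j=2] 6==6 emit → i++,j++
[i=3,j=3] 14>10 → j++
[i=3,j=4] 14>12 → j++
[i=3,j=5] 14<17 → i++
[i=4,j=5] 21>17 → j++
[i=4,j=6] 21<22 → i++
[i=5,j=6] 23>22 → j++
[i=5,j=7] 23<24 → i++
[i=6,j=7] 25>24 → j++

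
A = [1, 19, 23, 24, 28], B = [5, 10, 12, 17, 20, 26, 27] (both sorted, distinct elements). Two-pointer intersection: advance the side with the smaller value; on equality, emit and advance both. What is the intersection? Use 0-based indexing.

intersection = []

i=0 j=0: 1<5, i++
i=1 j=0: 19>5, j++
i=1 j=1: 19>10, j++
i=1 j=2: 19>12, j++
i=1 j=3: 19>17, j++
i=1 j=4: 19<20, i++
i=2 j=4: 23>20, j++
i=2 j=5: 23<26, i++
i=3 j=5: 24<26, i++
i=4 j=5: 28>26, j++
i=4 j=6: 28>27, j++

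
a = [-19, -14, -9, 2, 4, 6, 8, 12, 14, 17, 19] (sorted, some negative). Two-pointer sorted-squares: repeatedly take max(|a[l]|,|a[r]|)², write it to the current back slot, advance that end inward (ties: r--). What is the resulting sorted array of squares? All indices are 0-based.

[0,10] |-19|<=|19| out[10]=361 → r--
[0,9] |-19|>|17| out[9]=361 → l++
[1,9] |-14|<=|17| out[8]=289 → r--
[1,8] |-14|<=|14| out[7]=196 → r--
[1,7] |-14|>|12| out[6]=196 → l++
[2,7] |-9|<=|12| out[5]=144 → r--
[2,6] |-9|>|8| out[4]=81 → l++
[3,6] |2|<=|8| out[3]=64 → r--
[3,5] |2|<=|6| out[2]=36 → r--
[3,4] |2|<=|4| out[1]=16 → r--
[3,3] |2|<=|2| out[0]=4 → r--

[4, 16, 36, 64, 81, 144, 196, 196, 289, 361, 361]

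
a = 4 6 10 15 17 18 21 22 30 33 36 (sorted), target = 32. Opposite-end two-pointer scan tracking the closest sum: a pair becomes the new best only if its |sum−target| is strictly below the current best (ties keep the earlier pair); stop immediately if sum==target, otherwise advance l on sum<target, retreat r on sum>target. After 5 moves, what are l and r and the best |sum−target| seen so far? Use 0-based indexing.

[0,10] 4+36=40 d=8 * → r--
[0,9] 4+33=37 d=5 * → r--
[0,8] 4+30=34 d=2 * → r--
[0,7] 4+22=26 d=6 → l++
[1,7] 6+22=28 d=4 → l++

l=2, r=7, best |Δ|=2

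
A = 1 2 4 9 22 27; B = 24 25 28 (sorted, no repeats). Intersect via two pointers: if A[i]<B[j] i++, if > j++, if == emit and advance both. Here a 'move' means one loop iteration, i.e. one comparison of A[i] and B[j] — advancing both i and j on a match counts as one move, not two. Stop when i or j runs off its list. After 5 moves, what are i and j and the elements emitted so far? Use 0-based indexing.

[i=0,j=0] 1<24 → i++
[i=1,j=0] 2<24 → i++
[i=2,j=0] 4<24 → i++
[i=3,j=0] 9<24 → i++
[i=4,j=0] 22<24 → i++

i=5, j=0, emitted=[]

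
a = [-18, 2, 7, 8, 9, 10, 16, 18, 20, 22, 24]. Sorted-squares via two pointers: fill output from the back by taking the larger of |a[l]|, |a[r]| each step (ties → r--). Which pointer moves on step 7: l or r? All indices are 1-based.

r

l=1 r=11: |-18|<=|24| out[11]=576, r--
l=1 r=10: |-18|<=|22| out[10]=484, r--
l=1 r=9: |-18|<=|20| out[9]=400, r--
l=1 r=8: |-18|<=|18| out[8]=324, r--
l=1 r=7: |-18|>|16| out[7]=324, l++
l=2 r=7: |2|<=|16| out[6]=256, r--
l=2 r=6: |2|<=|10| out[5]=100, r--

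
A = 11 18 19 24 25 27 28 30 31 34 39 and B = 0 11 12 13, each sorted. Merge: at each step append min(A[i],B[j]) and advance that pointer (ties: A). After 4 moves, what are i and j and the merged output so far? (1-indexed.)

i=2, j=4, merged so far=[0, 11, 11, 12]

i=1 j=1: A[i]=11>B[j]=0 take 0, j++
i=1 j=2: A[i]=11<=B[j]=11 take 11, i++
i=2 j=2: A[i]=18>B[j]=11 take 11, j++
i=2 j=3: A[i]=18>B[j]=12 take 12, j++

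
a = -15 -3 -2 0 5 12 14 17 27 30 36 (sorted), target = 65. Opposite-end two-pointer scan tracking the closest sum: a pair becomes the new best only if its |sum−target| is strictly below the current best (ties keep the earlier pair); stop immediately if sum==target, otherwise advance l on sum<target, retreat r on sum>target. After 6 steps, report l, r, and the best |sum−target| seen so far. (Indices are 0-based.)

l=6, r=10, best |Δ|=17

l=0 r=10: -15+36=21 d=44 *, l++
l=1 r=10: -3+36=33 d=32 *, l++
l=2 r=10: -2+36=34 d=31 *, l++
l=3 r=10: 0+36=36 d=29 *, l++
l=4 r=10: 5+36=41 d=24 *, l++
l=5 r=10: 12+36=48 d=17 *, l++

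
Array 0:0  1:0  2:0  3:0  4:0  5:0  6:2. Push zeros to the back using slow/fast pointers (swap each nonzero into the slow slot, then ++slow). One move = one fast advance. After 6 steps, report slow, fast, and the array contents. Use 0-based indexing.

slow=0 fast=0: a[fast]=0, fast++
slow=0 fast=1: a[fast]=0, fast++
slow=0 fast=2: a[fast]=0, fast++
slow=0 fast=3: a[fast]=0, fast++
slow=0 fast=4: a[fast]=0, fast++
slow=0 fast=5: a[fast]=0, fast++

slow=0, fast=6, a=[0, 0, 0, 0, 0, 0, 2]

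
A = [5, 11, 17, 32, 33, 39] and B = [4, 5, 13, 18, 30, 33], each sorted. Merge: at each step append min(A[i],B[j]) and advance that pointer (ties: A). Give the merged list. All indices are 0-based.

[4, 5, 5, 11, 13, 17, 18, 30, 32, 33, 33, 39]

i=0 j=0: A[i]=5>B[j]=4 take 4, j++
i=0 j=1: A[i]=5<=B[j]=5 take 5, i++
i=1 j=1: A[i]=11>B[j]=5 take 5, j++
i=1 j=2: A[i]=11<=B[j]=13 take 11, i++
i=2 j=2: A[i]=17>B[j]=13 take 13, j++
i=2 j=3: A[i]=17<=B[j]=18 take 17, i++
i=3 j=3: A[i]=32>B[j]=18 take 18, j++
i=3 j=4: A[i]=32>B[j]=30 take 30, j++
i=3 j=5: A[i]=32<=B[j]=33 take 32, i++
i=4 j=5: A[i]=33<=B[j]=33 take 33, i++
i=5 j=5: A[i]=39>B[j]=33 take 33, j++
i=5 j=6: B done, take A[i]=39, i++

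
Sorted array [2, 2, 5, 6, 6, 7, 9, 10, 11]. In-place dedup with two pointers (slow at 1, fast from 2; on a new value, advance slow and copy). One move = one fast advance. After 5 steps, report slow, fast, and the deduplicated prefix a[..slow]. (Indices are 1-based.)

slow=1 fast=2: a[fast]=2=a[slow] dup, fast++
slow=1 fast=3: a[fast]=5≠a[slow]=2 write a[2]=5, slow++,fast++
slow=2 fast=4: a[fast]=6≠a[slow]=5 write a[3]=6, slow++,fast++
slow=3 fast=5: a[fast]=6=a[slow] dup, fast++
slow=3 fast=6: a[fast]=7≠a[slow]=6 write a[4]=7, slow++,fast++

slow=4, fast=7, prefix=[2, 5, 6, 7]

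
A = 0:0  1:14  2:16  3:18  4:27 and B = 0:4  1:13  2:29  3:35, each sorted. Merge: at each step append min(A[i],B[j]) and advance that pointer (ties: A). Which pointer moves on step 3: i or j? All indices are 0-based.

j

[i=0,j=0] A[i]=0<=B[j]=4 take 0 → i++
[i=1,j=0] A[i]=14>B[j]=4 take 4 → j++
[i=1,j=1] A[i]=14>B[j]=13 take 13 → j++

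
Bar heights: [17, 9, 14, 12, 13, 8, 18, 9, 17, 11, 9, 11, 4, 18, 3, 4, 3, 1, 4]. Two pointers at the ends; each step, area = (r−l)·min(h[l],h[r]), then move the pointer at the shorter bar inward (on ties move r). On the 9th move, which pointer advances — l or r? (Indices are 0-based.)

l

[0,18] min(17,4)*18=72 best=72 * → r--
[0,17] min(17,1)*17=17 best=72 → r--
[0,16] min(17,3)*16=48 best=72 → r--
[0,15] min(17,4)*15=60 best=72 → r--
[0,14] min(17,3)*14=42 best=72 → r--
[0,13] min(17,18)*13=221 best=221 * → l++
[1,13] min(9,18)*12=108 best=221 → l++
[2,13] min(14,18)*11=154 best=221 → l++
[3,13] min(12,18)*10=120 best=221 → l++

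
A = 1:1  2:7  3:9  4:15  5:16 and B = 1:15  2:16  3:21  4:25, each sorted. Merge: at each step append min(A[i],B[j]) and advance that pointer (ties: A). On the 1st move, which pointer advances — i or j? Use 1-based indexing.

[i=1,j=1] A[i]=1<=B[j]=15 take 1 → i++

i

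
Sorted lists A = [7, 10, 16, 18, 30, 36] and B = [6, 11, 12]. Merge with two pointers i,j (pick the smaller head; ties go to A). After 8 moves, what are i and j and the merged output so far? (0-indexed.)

i=0 j=0: A[i]=7>B[j]=6 take 6, j++
i=0 j=1: A[i]=7<=B[j]=11 take 7, i++
i=1 j=1: A[i]=10<=B[j]=11 take 10, i++
i=2 j=1: A[i]=16>B[j]=11 take 11, j++
i=2 j=2: A[i]=16>B[j]=12 take 12, j++
i=2 j=3: B done, take A[i]=16, i++
i=3 j=3: B done, take A[i]=18, i++
i=4 j=3: B done, take A[i]=30, i++

i=5, j=3, merged so far=[6, 7, 10, 11, 12, 16, 18, 30]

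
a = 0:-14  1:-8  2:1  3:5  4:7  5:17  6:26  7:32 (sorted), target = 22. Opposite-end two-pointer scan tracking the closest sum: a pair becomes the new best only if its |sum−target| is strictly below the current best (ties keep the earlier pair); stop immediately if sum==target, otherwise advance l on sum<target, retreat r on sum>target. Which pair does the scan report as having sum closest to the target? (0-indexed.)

pair (5, 17) with sum 22 (|Δ|=0)

l=0 r=7: -14+32=18 d=4 *, l++
l=1 r=7: -8+32=24 d=2 *, r--
l=1 r=6: -8+26=18 d=4, l++
l=2 r=6: 1+26=27 d=5, r--
l=2 r=5: 1+17=18 d=4, l++
l=3 r=5: 5+17=22 d=0 *, stop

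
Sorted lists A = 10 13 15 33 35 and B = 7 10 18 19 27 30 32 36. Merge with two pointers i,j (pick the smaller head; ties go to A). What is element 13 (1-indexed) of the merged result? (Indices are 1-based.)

i=1 j=1: A[i]=10>B[j]=7 take 7, j++
i=1 j=2: A[i]=10<=B[j]=10 take 10, i++
i=2 j=2: A[i]=13>B[j]=10 take 10, j++
i=2 j=3: A[i]=13<=B[j]=18 take 13, i++
i=3 j=3: A[i]=15<=B[j]=18 take 15, i++
i=4 j=3: A[i]=33>B[j]=18 take 18, j++
i=4 j=4: A[i]=33>B[j]=19 take 19, j++
i=4 j=5: A[i]=33>B[j]=27 take 27, j++
i=4 j=6: A[i]=33>B[j]=30 take 30, j++
i=4 j=7: A[i]=33>B[j]=32 take 32, j++
i=4 j=8: A[i]=33<=B[j]=36 take 33, i++
i=5 j=8: A[i]=35<=B[j]=36 take 35, i++
i=6 j=8: A done, take B[j]=36, j++

merged[13] = 36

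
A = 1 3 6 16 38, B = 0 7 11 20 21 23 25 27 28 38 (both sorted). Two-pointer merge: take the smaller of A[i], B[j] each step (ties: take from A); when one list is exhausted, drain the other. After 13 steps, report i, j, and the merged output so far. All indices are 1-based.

i=5, j=10, merged so far=[0, 1, 3, 6, 7, 11, 16, 20, 21, 23, 25, 27, 28]

i=1 j=1: A[i]=1>B[j]=0 take 0, j++
i=1 j=2: A[i]=1<=B[j]=7 take 1, i++
i=2 j=2: A[i]=3<=B[j]=7 take 3, i++
i=3 j=2: A[i]=6<=B[j]=7 take 6, i++
i=4 j=2: A[i]=16>B[j]=7 take 7, j++
i=4 j=3: A[i]=16>B[j]=11 take 11, j++
i=4 j=4: A[i]=16<=B[j]=20 take 16, i++
i=5 j=4: A[i]=38>B[j]=20 take 20, j++
i=5 j=5: A[i]=38>B[j]=21 take 21, j++
i=5 j=6: A[i]=38>B[j]=23 take 23, j++
i=5 j=7: A[i]=38>B[j]=25 take 25, j++
i=5 j=8: A[i]=38>B[j]=27 take 27, j++
i=5 j=9: A[i]=38>B[j]=28 take 28, j++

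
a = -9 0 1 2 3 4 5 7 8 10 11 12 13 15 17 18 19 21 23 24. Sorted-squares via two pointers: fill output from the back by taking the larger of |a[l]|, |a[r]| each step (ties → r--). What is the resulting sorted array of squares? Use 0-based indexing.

l=0 r=19: |-9|<=|24| out[19]=576, r--
l=0 r=18: |-9|<=|23| out[18]=529, r--
l=0 r=17: |-9|<=|21| out[17]=441, r--
l=0 r=16: |-9|<=|19| out[16]=361, r--
l=0 r=15: |-9|<=|18| out[15]=324, r--
l=0 r=14: |-9|<=|17| out[14]=289, r--
l=0 r=13: |-9|<=|15| out[13]=225, r--
l=0 r=12: |-9|<=|13| out[12]=169, r--
l=0 r=11: |-9|<=|12| out[11]=144, r--
l=0 r=10: |-9|<=|11| out[10]=121, r--
l=0 r=9: |-9|<=|10| out[9]=100, r--
l=0 r=8: |-9|>|8| out[8]=81, l++
l=1 r=8: |0|<=|8| out[7]=64, r--
l=1 r=7: |0|<=|7| out[6]=49, r--
l=1 r=6: |0|<=|5| out[5]=25, r--
l=1 r=5: |0|<=|4| out[4]=16, r--
l=1 r=4: |0|<=|3| out[3]=9, r--
l=1 r=3: |0|<=|2| out[2]=4, r--
l=1 r=2: |0|<=|1| out[1]=1, r--
l=1 r=1: |0|<=|0| out[0]=0, r--

[0, 1, 4, 9, 16, 25, 49, 64, 81, 100, 121, 144, 169, 225, 289, 324, 361, 441, 529, 576]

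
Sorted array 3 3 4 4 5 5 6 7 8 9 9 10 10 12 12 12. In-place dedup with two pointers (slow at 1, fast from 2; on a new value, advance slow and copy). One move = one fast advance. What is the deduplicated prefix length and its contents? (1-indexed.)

(s=1,f=2) a[fast]=3=a[slow] dup → fast++
(s=1,f=3) a[fast]=4≠a[slow]=3 write a[2]=4 → slow++,fast++
(s=2,f=4) a[fast]=4=a[slow] dup → fast++
(s=2,f=5) a[fast]=5≠a[slow]=4 write a[3]=5 → slow++,fast++
(s=3,f=6) a[fast]=5=a[slow] dup → fast++
(s=3,f=7) a[fast]=6≠a[slow]=5 write a[4]=6 → slow++,fast++
(s=4,f=8) a[fast]=7≠a[slow]=6 write a[5]=7 → slow++,fast++
(s=5,f=9) a[fast]=8≠a[slow]=7 write a[6]=8 → slow++,fast++
(s=6,f=10) a[fast]=9≠a[slow]=8 write a[7]=9 → slow++,fast++
(s=7,f=11) a[fast]=9=a[slow] dup → fast++
(s=7,f=12) a[fast]=10≠a[slow]=9 write a[8]=10 → slow++,fast++
(s=8,f=13) a[fast]=10=a[slow] dup → fast++
(s=8,f=14) a[fast]=12≠a[slow]=10 write a[9]=12 → slow++,fast++
(s=9,f=15) a[fast]=12=a[slow] dup → fast++
(s=9,f=16) a[fast]=12=a[slow] dup → fast++

length 9; prefix = [3, 4, 5, 6, 7, 8, 9, 10, 12]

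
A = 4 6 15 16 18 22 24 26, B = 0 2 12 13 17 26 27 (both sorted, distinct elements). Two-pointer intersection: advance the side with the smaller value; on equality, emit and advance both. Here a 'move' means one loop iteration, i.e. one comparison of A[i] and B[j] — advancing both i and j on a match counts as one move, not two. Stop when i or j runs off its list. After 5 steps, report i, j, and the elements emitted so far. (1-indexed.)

[i=1,j=1] 4>0 → j++
[i=1,j=2] 4>2 → j++
[i=1,j=3] 4<12 → i++
[i=2,j=3] 6<12 → i++
[i=3,j=3] 15>12 → j++

i=3, j=4, emitted=[]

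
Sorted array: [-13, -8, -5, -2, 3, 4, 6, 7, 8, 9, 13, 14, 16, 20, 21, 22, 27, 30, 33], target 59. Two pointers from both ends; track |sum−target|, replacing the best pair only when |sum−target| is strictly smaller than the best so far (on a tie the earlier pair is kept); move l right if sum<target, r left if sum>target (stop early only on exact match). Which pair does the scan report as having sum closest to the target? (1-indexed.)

l=1 r=19: -13+33=20 d=39 *, l++
l=2 r=19: -8+33=25 d=34 *, l++
l=3 r=19: -5+33=28 d=31 *, l++
l=4 r=19: -2+33=31 d=28 *, l++
l=5 r=19: 3+33=36 d=23 *, l++
l=6 r=19: 4+33=37 d=22 *, l++
l=7 r=19: 6+33=39 d=20 *, l++
l=8 r=19: 7+33=40 d=19 *, l++
l=9 r=19: 8+33=41 d=18 *, l++
l=10 r=19: 9+33=42 d=17 *, l++
l=11 r=19: 13+33=46 d=13 *, l++
l=12 r=19: 14+33=47 d=12 *, l++
l=13 r=19: 16+33=49 d=10 *, l++
l=14 r=19: 20+33=53 d=6 *, l++
l=15 r=19: 21+33=54 d=5 *, l++
l=16 r=19: 22+33=55 d=4 *, l++
l=17 r=19: 27+33=60 d=1 *, r--
l=17 r=18: 27+30=57 d=2, l++

pair (27, 33) with sum 60 (|Δ|=1)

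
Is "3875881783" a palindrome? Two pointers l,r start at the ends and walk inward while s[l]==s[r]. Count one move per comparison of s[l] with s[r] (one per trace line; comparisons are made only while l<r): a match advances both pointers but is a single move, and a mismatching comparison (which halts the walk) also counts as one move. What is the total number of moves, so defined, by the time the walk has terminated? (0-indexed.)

[0,9] '3'=='3' → l++,r--
[1,8] '8'=='8' → l++,r--
[2,7] '7'=='7' → l++,r--
[3,6] '5'!='1' → stop

4 moves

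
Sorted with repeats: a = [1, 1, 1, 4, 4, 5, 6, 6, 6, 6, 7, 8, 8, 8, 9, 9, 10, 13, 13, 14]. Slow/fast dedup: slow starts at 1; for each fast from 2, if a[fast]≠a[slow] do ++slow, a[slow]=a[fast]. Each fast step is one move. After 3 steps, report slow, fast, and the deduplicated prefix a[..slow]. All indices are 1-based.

slow=1 fast=2: a[fast]=1=a[slow] dup, fast++
slow=1 fast=3: a[fast]=1=a[slow] dup, fast++
slow=1 fast=4: a[fast]=4≠a[slow]=1 write a[2]=4, slow++,fast++

slow=2, fast=5, prefix=[1, 4]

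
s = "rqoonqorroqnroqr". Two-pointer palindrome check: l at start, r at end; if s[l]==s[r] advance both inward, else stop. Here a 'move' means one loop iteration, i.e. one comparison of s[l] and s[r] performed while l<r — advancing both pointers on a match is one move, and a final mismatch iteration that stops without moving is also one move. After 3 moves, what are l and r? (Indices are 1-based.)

l=4, r=13

[1,16] 'r'=='r' → l++,r--
[2,15] 'q'=='q' → l++,r--
[3,14] 'o'=='o' → l++,r--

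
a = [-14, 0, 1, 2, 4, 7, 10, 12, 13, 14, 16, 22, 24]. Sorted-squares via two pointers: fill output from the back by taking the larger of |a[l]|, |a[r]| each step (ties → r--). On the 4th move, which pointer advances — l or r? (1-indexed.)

r

[1,13] |-14|<=|24| out[13]=576 → r--
[1,12] |-14|<=|22| out[12]=484 → r--
[1,11] |-14|<=|16| out[11]=256 → r--
[1,10] |-14|<=|14| out[10]=196 → r--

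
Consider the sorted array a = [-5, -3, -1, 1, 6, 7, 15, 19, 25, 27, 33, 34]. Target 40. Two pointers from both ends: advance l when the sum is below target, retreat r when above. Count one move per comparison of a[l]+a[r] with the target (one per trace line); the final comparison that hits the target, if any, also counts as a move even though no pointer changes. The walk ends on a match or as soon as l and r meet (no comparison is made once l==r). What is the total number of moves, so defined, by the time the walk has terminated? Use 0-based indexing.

l=0 r=11: -5+34=29 <40, l++
l=1 r=11: -3+34=31 <40, l++
l=2 r=11: -1+34=33 <40, l++
l=3 r=11: 1+34=35 <40, l++
l=4 r=11: 6+34=40, found

5 moves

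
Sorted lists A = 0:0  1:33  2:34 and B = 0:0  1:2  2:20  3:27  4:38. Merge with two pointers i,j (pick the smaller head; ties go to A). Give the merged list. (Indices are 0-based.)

[0, 0, 2, 20, 27, 33, 34, 38]

[i=0,j=0] A[i]=0<=B[j]=0 take 0 → i++
[i=1,j=0] A[i]=33>B[j]=0 take 0 → j++
[i=1,j=1] A[i]=33>B[j]=2 take 2 → j++
[i=1,j=2] A[i]=33>B[j]=20 take 20 → j++
[i=1,j=3] A[i]=33>B[j]=27 take 27 → j++
[i=1,j=4] A[i]=33<=B[j]=38 take 33 → i++
[i=2,j=4] A[i]=34<=B[j]=38 take 34 → i++
[i=3,j=4] A done, take B[j]=38 → j++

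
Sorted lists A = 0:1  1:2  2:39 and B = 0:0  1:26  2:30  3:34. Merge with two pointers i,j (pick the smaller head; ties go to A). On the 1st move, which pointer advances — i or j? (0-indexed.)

i=0 j=0: A[i]=1>B[j]=0 take 0, j++

j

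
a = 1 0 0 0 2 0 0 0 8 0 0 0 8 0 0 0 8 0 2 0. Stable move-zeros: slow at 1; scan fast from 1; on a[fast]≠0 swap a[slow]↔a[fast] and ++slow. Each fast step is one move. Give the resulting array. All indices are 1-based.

[1, 2, 8, 8, 8, 2, 0, 0, 0, 0, 0, 0, 0, 0, 0, 0, 0, 0, 0, 0]

(s=1,f=1) a[fast]=1≠0 swap→a[1]=1 → slow++,fast++
(s=2,f=2) a[fast]=0 → fast++
(s=2,f=3) a[fast]=0 → fast++
(s=2,f=4) a[fast]=0 → fast++
(s=2,f=5) a[fast]=2≠0 swap→a[2]=2 → slow++,fast++
(s=3,f=6) a[fast]=0 → fast++
(s=3,f=7) a[fast]=0 → fast++
(s=3,f=8) a[fast]=0 → fast++
(s=3,f=9) a[fast]=8≠0 swap→a[3]=8 → slow++,fast++
(s=4,f=10) a[fast]=0 → fast++
(s=4,f=11) a[fast]=0 → fast++
(s=4,f=12) a[fast]=0 → fast++
(s=4,f=13) a[fast]=8≠0 swap→a[4]=8 → slow++,fast++
(s=5,f=14) a[fast]=0 → fast++
(s=5,f=15) a[fast]=0 → fast++
(s=5,f=16) a[fast]=0 → fast++
(s=5,f=17) a[fast]=8≠0 swap→a[5]=8 → slow++,fast++
(s=6,f=18) a[fast]=0 → fast++
(s=6,f=19) a[fast]=2≠0 swap→a[6]=2 → slow++,fast++
(s=7,f=20) a[fast]=0 → fast++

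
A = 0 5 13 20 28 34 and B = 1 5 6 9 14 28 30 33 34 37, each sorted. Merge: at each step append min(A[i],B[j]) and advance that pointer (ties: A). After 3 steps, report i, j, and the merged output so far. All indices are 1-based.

[i=1,j=1] A[i]=0<=B[j]=1 take 0 → i++
[i=2,j=1] A[i]=5>B[j]=1 take 1 → j++
[i=2,j=2] A[i]=5<=B[j]=5 take 5 → i++

i=3, j=2, merged so far=[0, 1, 5]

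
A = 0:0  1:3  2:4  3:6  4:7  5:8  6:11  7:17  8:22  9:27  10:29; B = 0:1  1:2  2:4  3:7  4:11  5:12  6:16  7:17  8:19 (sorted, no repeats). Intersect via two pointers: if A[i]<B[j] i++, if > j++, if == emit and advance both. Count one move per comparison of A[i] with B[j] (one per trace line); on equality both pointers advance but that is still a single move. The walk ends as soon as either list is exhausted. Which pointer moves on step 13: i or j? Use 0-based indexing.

i=0 j=0: 0<1, i++
i=1 j=0: 3>1, j++
i=1 j=1: 3>2, j++
i=1 j=2: 3<4, i++
i=2 j=2: 4==4 emit, i++,j++
i=3 j=3: 6<7, i++
i=4 j=3: 7==7 emit, i++,j++
i=5 j=4: 8<11, i++
i=6 j=4: 11==11 emit, i++,j++
i=7 j=5: 17>12, j++
i=7 j=6: 17>16, j++
i=7 j=7: 17==17 emit, i++,j++
i=8 j=8: 22>19, j++

j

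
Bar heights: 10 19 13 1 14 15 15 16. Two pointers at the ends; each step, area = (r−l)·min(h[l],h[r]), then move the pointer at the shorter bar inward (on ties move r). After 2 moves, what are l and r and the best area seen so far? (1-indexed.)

l=2, r=7, best area=96

[1,8] min(10,16)*7=70 best=70 * → l++
[2,8] min(19,16)*6=96 best=96 * → r--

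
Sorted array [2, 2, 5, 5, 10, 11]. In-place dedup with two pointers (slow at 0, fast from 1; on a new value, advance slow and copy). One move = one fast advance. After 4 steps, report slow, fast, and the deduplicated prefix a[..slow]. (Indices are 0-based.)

slow=0 fast=1: a[fast]=2=a[slow] dup, fast++
slow=0 fast=2: a[fast]=5≠a[slow]=2 write a[1]=5, slow++,fast++
slow=1 fast=3: a[fast]=5=a[slow] dup, fast++
slow=1 fast=4: a[fast]=10≠a[slow]=5 write a[2]=10, slow++,fast++

slow=2, fast=5, prefix=[2, 5, 10]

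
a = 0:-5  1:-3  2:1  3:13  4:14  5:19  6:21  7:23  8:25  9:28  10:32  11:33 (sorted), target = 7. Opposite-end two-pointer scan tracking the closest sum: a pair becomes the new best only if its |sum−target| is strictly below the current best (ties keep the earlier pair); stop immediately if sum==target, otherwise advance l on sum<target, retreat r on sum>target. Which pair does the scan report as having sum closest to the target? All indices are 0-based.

pair (-5, 13) with sum 8 (|Δ|=1)

l=0 r=11: -5+33=28 d=21 *, r--
l=0 r=10: -5+32=27 d=20 *, r--
l=0 r=9: -5+28=23 d=16 *, r--
l=0 r=8: -5+25=20 d=13 *, r--
l=0 r=7: -5+23=18 d=11 *, r--
l=0 r=6: -5+21=16 d=9 *, r--
l=0 r=5: -5+19=14 d=7 *, r--
l=0 r=4: -5+14=9 d=2 *, r--
l=0 r=3: -5+13=8 d=1 *, r--
l=0 r=2: -5+1=-4 d=11, l++
l=1 r=2: -3+1=-2 d=9, l++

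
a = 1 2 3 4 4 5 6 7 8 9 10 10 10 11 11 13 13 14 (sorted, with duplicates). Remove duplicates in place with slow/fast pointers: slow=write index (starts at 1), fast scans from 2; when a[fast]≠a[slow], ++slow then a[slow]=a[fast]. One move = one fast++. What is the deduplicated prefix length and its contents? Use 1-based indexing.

slow=1 fast=2: a[fast]=2≠a[slow]=1 write a[2]=2, slow++,fast++
slow=2 fast=3: a[fast]=3≠a[slow]=2 write a[3]=3, slow++,fast++
slow=3 fast=4: a[fast]=4≠a[slow]=3 write a[4]=4, slow++,fast++
slow=4 fast=5: a[fast]=4=a[slow] dup, fast++
slow=4 fast=6: a[fast]=5≠a[slow]=4 write a[5]=5, slow++,fast++
slow=5 fast=7: a[fast]=6≠a[slow]=5 write a[6]=6, slow++,fast++
slow=6 fast=8: a[fast]=7≠a[slow]=6 write a[7]=7, slow++,fast++
slow=7 fast=9: a[fast]=8≠a[slow]=7 write a[8]=8, slow++,fast++
slow=8 fast=10: a[fast]=9≠a[slow]=8 write a[9]=9, slow++,fast++
slow=9 fast=11: a[fast]=10≠a[slow]=9 write a[10]=10, slow++,fast++
slow=10 fast=12: a[fast]=10=a[slow] dup, fast++
slow=10 fast=13: a[fast]=10=a[slow] dup, fast++
slow=10 fast=14: a[fast]=11≠a[slow]=10 write a[11]=11, slow++,fast++
slow=11 fast=15: a[fast]=11=a[slow] dup, fast++
slow=11 fast=16: a[fast]=13≠a[slow]=11 write a[12]=13, slow++,fast++
slow=12 fast=17: a[fast]=13=a[slow] dup, fast++
slow=12 fast=18: a[fast]=14≠a[slow]=13 write a[13]=14, slow++,fast++

length 13; prefix = [1, 2, 3, 4, 5, 6, 7, 8, 9, 10, 11, 13, 14]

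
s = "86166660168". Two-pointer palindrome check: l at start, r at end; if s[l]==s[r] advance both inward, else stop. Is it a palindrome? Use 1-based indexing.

not a palindrome (mismatch at 4,8)

[1,11] '8'=='8' → l++,r--
[2,10] '6'=='6' → l++,r--
[3,9] '1'=='1' → l++,r--
[4,8] '6'!='0' → stop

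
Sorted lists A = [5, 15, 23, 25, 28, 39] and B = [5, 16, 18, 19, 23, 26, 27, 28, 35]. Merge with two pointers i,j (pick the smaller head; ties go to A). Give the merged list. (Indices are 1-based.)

[5, 5, 15, 16, 18, 19, 23, 23, 25, 26, 27, 28, 28, 35, 39]

i=1 j=1: A[i]=5<=B[j]=5 take 5, i++
i=2 j=1: A[i]=15>B[j]=5 take 5, j++
i=2 j=2: A[i]=15<=B[j]=16 take 15, i++
i=3 j=2: A[i]=23>B[j]=16 take 16, j++
i=3 j=3: A[i]=23>B[j]=18 take 18, j++
i=3 j=4: A[i]=23>B[j]=19 take 19, j++
i=3 j=5: A[i]=23<=B[j]=23 take 23, i++
i=4 j=5: A[i]=25>B[j]=23 take 23, j++
i=4 j=6: A[i]=25<=B[j]=26 take 25, i++
i=5 j=6: A[i]=28>B[j]=26 take 26, j++
i=5 j=7: A[i]=28>B[j]=27 take 27, j++
i=5 j=8: A[i]=28<=B[j]=28 take 28, i++
i=6 j=8: A[i]=39>B[j]=28 take 28, j++
i=6 j=9: A[i]=39>B[j]=35 take 35, j++
i=6 j=10: B done, take A[i]=39, i++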